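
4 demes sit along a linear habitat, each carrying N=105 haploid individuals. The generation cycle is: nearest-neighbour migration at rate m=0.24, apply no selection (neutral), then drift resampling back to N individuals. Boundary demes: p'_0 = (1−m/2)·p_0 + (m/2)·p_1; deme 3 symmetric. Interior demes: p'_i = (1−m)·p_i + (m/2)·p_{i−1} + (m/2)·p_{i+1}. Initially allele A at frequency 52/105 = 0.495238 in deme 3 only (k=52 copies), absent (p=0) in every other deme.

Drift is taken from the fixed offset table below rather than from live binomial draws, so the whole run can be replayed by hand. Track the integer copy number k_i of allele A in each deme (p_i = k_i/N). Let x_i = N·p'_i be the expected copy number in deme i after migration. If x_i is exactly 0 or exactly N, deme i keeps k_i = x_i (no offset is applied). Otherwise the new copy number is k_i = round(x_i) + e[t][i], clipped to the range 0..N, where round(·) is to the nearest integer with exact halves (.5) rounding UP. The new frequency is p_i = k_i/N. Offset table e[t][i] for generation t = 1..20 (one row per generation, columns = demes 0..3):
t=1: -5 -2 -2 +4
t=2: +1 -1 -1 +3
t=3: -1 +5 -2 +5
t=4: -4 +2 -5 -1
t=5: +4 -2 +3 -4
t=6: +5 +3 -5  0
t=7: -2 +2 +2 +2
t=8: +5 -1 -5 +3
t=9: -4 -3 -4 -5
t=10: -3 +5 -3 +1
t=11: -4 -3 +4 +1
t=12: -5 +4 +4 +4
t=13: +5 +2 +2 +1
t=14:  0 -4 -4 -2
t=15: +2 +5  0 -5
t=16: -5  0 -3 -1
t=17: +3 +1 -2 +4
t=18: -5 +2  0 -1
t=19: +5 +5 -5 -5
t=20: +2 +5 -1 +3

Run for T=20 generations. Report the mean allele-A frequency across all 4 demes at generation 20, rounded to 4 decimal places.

0.1476

t=0: k=[0 0 0 52]
t=1: x=[0.0000 0.0000 6.2400 45.7600] k=[0 0 4 50]
t=2: x=[0.0000 0.4800 9.0400 44.4800] k=[0 0 8 47]
t=3: x=[0.0000 0.9600 11.7200 42.3200] k=[0 6 10 47]
t=4: x=[0.7200 5.7600 13.9600 42.5600] k=[0 8 9 42]
t=5: x=[0.9600 7.1600 12.8400 38.0400] k=[5 5 16 34]
t=6: x=[5.0000 6.3200 16.8400 31.8400] k=[10 9 12 32]
t=7: x=[9.8800 9.4800 14.0400 29.6000] k=[8 11 16 32]
t=8: x=[8.3600 11.2400 17.3200 30.0800] k=[13 10 12 33]
t=9: x=[12.6400 10.6000 14.2800 30.4800] k=[9 8 10 25]
t=10: x=[8.8800 8.3600 11.5600 23.2000] k=[6 13 9 24]
t=11: x=[6.8400 11.6800 11.2800 22.2000] k=[3 9 15 23]
t=12: x=[3.7200 9.0000 15.2400 22.0400] k=[0 13 19 26]
t=13: x=[1.5600 12.1600 19.1200 25.1600] k=[7 14 21 26]
t=14: x=[7.8400 14.0000 20.7600 25.4000] k=[8 10 17 23]
t=15: x=[8.2400 10.6000 16.8800 22.2800] k=[10 16 17 17]
t=16: x=[10.7200 15.4000 16.8800 17.0000] k=[6 15 14 16]
t=17: x=[7.0800 13.8000 14.3600 15.7600] k=[10 15 12 20]
t=18: x=[10.6000 14.0400 13.3200 19.0400] k=[6 16 13 18]
t=19: x=[7.2000 14.4400 13.9600 17.4000] k=[12 19 9 12]
t=20: x=[12.8400 16.9600 10.5600 11.6400] k=[15 22 10 15]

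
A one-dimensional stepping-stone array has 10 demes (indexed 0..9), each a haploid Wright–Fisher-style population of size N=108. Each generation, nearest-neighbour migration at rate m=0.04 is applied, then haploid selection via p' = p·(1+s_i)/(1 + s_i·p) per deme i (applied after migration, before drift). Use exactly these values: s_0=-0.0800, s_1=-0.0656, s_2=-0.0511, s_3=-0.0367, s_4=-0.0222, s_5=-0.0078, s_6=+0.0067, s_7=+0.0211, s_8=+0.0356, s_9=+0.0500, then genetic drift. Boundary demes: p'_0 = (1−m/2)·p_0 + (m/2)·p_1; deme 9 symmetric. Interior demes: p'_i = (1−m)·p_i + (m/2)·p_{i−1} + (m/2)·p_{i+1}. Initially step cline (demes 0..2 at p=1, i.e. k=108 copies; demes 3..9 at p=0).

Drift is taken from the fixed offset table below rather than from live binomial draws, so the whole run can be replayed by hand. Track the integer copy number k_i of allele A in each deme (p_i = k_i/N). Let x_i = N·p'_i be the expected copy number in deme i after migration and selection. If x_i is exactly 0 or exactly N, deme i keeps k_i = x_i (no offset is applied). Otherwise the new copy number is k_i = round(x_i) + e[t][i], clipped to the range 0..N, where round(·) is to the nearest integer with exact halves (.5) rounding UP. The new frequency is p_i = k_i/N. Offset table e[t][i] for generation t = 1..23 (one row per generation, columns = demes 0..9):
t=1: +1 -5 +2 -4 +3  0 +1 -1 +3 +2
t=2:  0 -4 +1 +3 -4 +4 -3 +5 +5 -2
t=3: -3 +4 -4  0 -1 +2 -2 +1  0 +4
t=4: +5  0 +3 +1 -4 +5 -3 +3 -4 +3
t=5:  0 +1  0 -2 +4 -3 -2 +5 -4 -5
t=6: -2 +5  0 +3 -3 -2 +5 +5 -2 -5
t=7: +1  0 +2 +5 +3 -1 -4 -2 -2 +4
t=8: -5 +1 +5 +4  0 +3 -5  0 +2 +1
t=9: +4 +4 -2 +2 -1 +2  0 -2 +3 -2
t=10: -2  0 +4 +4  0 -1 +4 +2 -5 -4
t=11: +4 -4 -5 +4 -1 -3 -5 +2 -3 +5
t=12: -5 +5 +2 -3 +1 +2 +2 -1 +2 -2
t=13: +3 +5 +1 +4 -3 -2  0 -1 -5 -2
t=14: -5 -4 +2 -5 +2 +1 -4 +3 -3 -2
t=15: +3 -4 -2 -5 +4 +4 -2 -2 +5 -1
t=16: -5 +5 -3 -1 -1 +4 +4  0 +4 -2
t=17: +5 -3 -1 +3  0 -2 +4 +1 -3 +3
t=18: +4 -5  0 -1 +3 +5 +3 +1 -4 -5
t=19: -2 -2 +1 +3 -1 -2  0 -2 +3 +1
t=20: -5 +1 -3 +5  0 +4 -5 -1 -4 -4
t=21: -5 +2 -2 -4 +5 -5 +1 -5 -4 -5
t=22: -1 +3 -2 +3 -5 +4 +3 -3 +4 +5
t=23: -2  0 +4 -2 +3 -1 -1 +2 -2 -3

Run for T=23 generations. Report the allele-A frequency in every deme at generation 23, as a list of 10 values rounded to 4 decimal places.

[0.7870, 0.8333, 0.6111, 0.2593, 0.1111, 0.1204, 0.0833, 0.0185, 0.0000, 0.0000]

t=0: k=[108 108 108 0 0 0 0 0 0 0]
t=1: x=[108.0000 108.0000 105.7261 2.0823 0.0000 0.0000 0.0000 0.0000 0.0000 0.0000] k=[108 108 108 0 0 0 0 0 0 0]
t=2: x=[108.0000 108.0000 105.7261 2.0823 0.0000 0.0000 0.0000 0.0000 0.0000 0.0000] k=[108 108 107 5 0 0 0 0 0 0]
t=3: x=[108.0000 107.9786 104.8222 6.7011 0.0978 0.0000 0.0000 0.0000 0.0000 0.0000] k=[108 108 101 7 0 0 0 0 0 0]
t=4: x=[108.0000 107.8502 98.8293 8.4443 0.1369 0.0000 0.0000 0.0000 0.0000 0.0000] k=[108 108 102 9 0 0 0 0 0 0]
t=5: x=[108.0000 107.8716 99.8745 10.3255 0.1760 0.0000 0.0000 0.0000 0.0000 0.0000] k=[108 108 100 8 4 0 0 0 0 0]
t=6: x=[108.0000 107.8288 97.8477 9.4331 3.9144 0.0794 0.0000 0.0000 0.0000 0.0000] k=[108 108 98 12 1 0 0 0 0 0]
t=7: x=[108.0000 107.7860 95.9290 13.0645 1.1736 0.0198 0.0000 0.0000 0.0000 0.0000] k=[108 108 98 18 4 0 0 0 0 0]
t=8: x=[108.0000 107.7860 96.0540 18.7339 4.1103 0.0794 0.0000 0.0000 0.0000 0.0000] k=[108 108 101 23 4 3 0 0 0 0]
t=9: x=[108.0000 107.8502 99.1637 23.4856 4.2670 2.9375 0.0604 0.0000 0.0000 0.0000] k=[108 108 97 25 3 5 0 0 0 0]
t=10: x=[108.0000 107.7646 95.1999 25.2691 3.4052 4.8238 0.1007 0.0000 0.0000 0.0000] k=[108 108 99 29 3 4 4 0 0 0]
t=11: x=[108.0000 107.8074 97.2842 29.0787 3.4639 3.9501 3.9453 0.0817 0.0000 0.0000] k=[108 104 92 33 2 1 0 2 0 0]
t=12: x=[107.9130 103.5600 90.2973 32.7013 2.5436 0.9923 0.0604 1.9598 0.0414 0.0000] k=[103 108 92 30 4 3 2 1 2 0]
t=13: x=[102.6948 107.5506 90.3180 29.9048 4.4042 2.9772 2.0132 1.0617 2.0078 0.0420] k=[106 108 91 34 1 1 2 0 0 0]
t=14: x=[105.8729 107.5934 89.4065 33.6084 1.6237 1.0121 1.9528 0.0408 0.0000 0.0000] k=[101 104 91 29 4 2 0 3 0 0]
t=15: x=[100.4984 103.3897 89.2201 28.9410 4.3650 1.9847 0.1007 2.9391 0.0621 0.0000] k=[103 99 87 24 8 6 0 1 5 0]
t=16: x=[102.5008 98.2549 85.0462 24.2301 8.1100 5.8763 0.1409 1.0821 4.9837 0.1050] k=[98 103 82 23 7 10 4 1 9 0]
t=17: x=[97.3242 102.1136 80.1703 23.1722 7.2271 9.7503 4.0862 1.2454 8.9428 0.1890] k=[102 99 79 26 7 8 8 2 6 3]
t=18: x=[101.4450 98.0646 77.1983 25.9360 7.2467 7.9223 7.9289 2.2455 6.0569 3.2085] k=[105 93 77 25 10 13 11 3 2 0]
t=19: x=[104.4874 92.0180 75.0923 25.0141 10.1516 12.8113 10.9455 3.2043 2.0492 0.0420] k=[102 90 76 28 9 11 11 1 5 1]
t=20: x=[101.2513 88.9173 74.1123 27.8011 9.2287 10.8831 10.8651 1.3067 5.0043 1.1334] k=[96 90 71 33 9 15 6 0 1 0]
t=21: x=[94.9534 88.6873 69.3278 32.4253 9.4054 14.6008 6.0983 0.1430 0.9939 0.0210] k=[90 91 67 28 14 10 7 0 0 0]
t=22: x=[88.7354 89.4821 65.3541 27.7225 13.9254 9.9490 6.9634 0.1430 0.0000 0.0000] k=[88 92 63 31 9 14 10 0 0 0]
t=23: x=[86.6896 90.3614 61.5569 30.3770 9.3465 13.7259 9.9401 0.2042 0.0000 0.0000] k=[85 90 66 28 12 13 9 2 0 0]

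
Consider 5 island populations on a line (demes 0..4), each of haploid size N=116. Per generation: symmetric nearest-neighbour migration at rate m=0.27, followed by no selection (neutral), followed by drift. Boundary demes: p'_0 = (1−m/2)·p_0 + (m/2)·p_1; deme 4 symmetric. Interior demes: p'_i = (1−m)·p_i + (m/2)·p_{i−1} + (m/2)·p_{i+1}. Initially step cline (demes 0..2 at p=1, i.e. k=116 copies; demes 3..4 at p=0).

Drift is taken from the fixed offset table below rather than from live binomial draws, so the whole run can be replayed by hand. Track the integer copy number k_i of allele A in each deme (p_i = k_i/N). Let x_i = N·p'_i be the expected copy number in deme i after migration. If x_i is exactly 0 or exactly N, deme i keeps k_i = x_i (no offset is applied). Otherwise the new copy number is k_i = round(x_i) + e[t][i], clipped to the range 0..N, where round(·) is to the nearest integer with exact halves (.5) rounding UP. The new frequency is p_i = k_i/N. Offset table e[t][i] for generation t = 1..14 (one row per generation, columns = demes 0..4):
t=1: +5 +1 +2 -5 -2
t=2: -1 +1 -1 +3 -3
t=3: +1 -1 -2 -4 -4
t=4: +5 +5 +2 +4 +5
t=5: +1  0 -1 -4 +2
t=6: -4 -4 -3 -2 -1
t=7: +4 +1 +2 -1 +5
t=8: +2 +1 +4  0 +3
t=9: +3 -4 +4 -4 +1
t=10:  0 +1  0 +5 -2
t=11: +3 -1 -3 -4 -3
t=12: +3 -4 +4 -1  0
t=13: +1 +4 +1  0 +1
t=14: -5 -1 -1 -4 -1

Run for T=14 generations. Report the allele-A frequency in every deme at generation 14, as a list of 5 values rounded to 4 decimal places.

[0.8966, 0.8017, 0.6207, 0.3966, 0.3103]

t=0: k=[116 116 116 0 0]
t=1: x=[116.0000 116.0000 100.3400 15.6600 0.0000] k=[116 116 102 11 0]
t=2: x=[116.0000 114.1100 91.6050 21.8000 1.4850] k=[116 115 91 25 0]
t=3: x=[115.8650 111.8950 85.3300 30.5350 3.3750] k=[116 111 83 27 0]
t=4: x=[115.3250 107.8950 79.2200 30.9150 3.6450] k=[116 113 81 35 9]
t=5: x=[115.5950 109.0850 79.1100 37.7000 12.5100] k=[116 109 78 34 15]
t=6: x=[115.0550 105.7600 76.2450 37.3750 17.5650] k=[111 102 73 35 17]
t=7: x=[109.7850 99.3000 71.7850 37.7000 19.4300] k=[114 100 74 37 24]
t=8: x=[112.1100 98.3800 72.5150 40.2400 25.7550] k=[114 99 77 40 29]
t=9: x=[111.9750 98.0550 74.9750 43.5100 30.4850] k=[115 94 79 40 31]
t=10: x=[112.1650 94.8100 75.7600 44.0500 32.2150] k=[112 96 76 49 30]
t=11: x=[109.8400 95.4600 75.0550 50.0800 32.5650] k=[113 94 72 46 30]
t=12: x=[110.4350 93.5950 71.4600 47.3500 32.1600] k=[113 90 75 46 32]
t=13: x=[109.8950 91.0800 73.1100 48.0250 33.8900] k=[111 95 74 48 35]
t=14: x=[108.8400 94.3250 73.3250 49.7550 36.7550] k=[104 93 72 46 36]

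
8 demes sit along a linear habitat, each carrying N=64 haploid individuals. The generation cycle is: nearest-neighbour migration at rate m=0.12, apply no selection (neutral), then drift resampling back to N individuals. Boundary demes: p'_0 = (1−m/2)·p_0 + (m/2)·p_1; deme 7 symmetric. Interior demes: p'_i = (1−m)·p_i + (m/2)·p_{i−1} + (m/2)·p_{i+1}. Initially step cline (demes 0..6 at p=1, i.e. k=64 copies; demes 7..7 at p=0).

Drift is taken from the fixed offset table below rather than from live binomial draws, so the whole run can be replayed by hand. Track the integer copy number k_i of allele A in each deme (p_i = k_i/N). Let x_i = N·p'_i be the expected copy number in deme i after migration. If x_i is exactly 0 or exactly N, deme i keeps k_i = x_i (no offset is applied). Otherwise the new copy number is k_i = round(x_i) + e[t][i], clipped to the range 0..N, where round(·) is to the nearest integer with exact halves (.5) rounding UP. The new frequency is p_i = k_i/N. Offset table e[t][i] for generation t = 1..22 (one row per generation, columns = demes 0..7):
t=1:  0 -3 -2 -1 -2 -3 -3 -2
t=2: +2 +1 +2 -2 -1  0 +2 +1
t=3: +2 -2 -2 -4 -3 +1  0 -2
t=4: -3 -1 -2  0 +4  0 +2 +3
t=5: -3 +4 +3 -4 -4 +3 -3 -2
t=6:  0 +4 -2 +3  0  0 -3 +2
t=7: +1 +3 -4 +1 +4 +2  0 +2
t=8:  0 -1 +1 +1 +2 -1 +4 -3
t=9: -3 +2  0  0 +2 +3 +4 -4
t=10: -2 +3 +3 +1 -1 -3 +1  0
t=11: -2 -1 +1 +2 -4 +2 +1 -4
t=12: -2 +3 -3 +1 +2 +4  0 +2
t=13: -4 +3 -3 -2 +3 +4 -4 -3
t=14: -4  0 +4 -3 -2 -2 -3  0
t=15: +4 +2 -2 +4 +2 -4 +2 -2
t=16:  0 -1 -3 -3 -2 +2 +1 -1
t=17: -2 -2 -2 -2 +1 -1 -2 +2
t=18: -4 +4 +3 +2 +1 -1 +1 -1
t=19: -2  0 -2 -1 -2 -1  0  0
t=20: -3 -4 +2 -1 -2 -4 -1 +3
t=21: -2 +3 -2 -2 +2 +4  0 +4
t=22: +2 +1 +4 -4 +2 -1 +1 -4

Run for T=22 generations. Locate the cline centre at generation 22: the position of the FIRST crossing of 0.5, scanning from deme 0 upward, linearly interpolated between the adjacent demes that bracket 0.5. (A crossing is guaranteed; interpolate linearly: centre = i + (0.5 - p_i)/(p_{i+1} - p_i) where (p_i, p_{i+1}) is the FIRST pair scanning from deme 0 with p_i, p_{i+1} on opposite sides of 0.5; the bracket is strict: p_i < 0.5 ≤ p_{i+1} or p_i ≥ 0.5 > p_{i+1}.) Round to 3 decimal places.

t=0: k=[64 64 64 64 64 64 64 0]
t=1: x=[64.0000 64.0000 64.0000 64.0000 64.0000 64.0000 60.1600 3.8400] k=[64 64 64 64 64 64 57 2]
t=2: x=[64.0000 64.0000 64.0000 64.0000 64.0000 63.5800 54.1200 5.3000] k=[64 64 64 64 64 64 56 6]
t=3: x=[64.0000 64.0000 64.0000 64.0000 64.0000 63.5200 53.4800 9.0000] k=[64 64 64 64 64 64 53 7]
t=4: x=[64.0000 64.0000 64.0000 64.0000 64.0000 63.3400 50.9000 9.7600] k=[64 64 64 64 64 63 53 13]
t=5: x=[64.0000 64.0000 64.0000 64.0000 63.9400 62.4600 51.2000 15.4000] k=[64 64 64 64 60 64 48 13]
t=6: x=[64.0000 64.0000 64.0000 63.7600 60.4800 62.8000 46.8600 15.1000] k=[64 64 64 64 60 63 44 17]
t=7: x=[64.0000 64.0000 64.0000 63.7600 60.4200 61.6800 43.5200 18.6200] k=[64 64 64 64 64 64 44 21]
t=8: x=[64.0000 64.0000 64.0000 64.0000 64.0000 62.8000 43.8200 22.3800] k=[64 64 64 64 64 62 48 19]
t=9: x=[64.0000 64.0000 64.0000 64.0000 63.8800 61.2800 47.1000 20.7400] k=[64 64 64 64 64 64 51 17]
t=10: x=[64.0000 64.0000 64.0000 64.0000 64.0000 63.2200 49.7400 19.0400] k=[64 64 64 64 64 60 51 19]
t=11: x=[64.0000 64.0000 64.0000 64.0000 63.7600 59.7000 49.6200 20.9200] k=[64 64 64 64 60 62 51 17]
t=12: x=[64.0000 64.0000 64.0000 63.7600 60.3600 61.2200 49.6200 19.0400] k=[64 64 64 64 62 64 50 21]
t=13: x=[64.0000 64.0000 64.0000 63.8800 62.2400 63.0400 49.1000 22.7400] k=[64 64 64 62 64 64 45 20]
t=14: x=[64.0000 64.0000 63.8800 62.2400 63.8800 62.8600 44.6400 21.5000] k=[64 64 64 59 62 61 42 22]
t=15: x=[64.0000 64.0000 63.7000 59.4800 61.7600 59.9200 41.9400 23.2000] k=[64 64 62 63 64 56 44 21]
t=16: x=[64.0000 63.8800 62.1800 63.0000 63.4600 55.7600 43.3400 22.3800] k=[64 63 59 60 61 58 44 21]
t=17: x=[63.9400 62.8200 59.3000 60.0000 60.7600 57.3400 43.4600 22.3800] k=[62 61 57 58 62 56 41 24]
t=18: x=[61.9400 60.8200 57.3000 58.1800 61.4000 55.4600 40.8800 25.0200] k=[58 64 60 60 62 54 42 24]
t=19: x=[58.3600 63.4000 60.2400 60.1200 61.4000 53.7600 41.6400 25.0800] k=[56 63 58 59 59 53 42 25]
t=20: x=[56.4200 62.2800 58.3600 58.9400 58.6400 52.7000 41.6400 26.0200] k=[53 58 60 58 57 49 41 29]
t=21: x=[53.3000 57.8200 59.7600 58.0600 56.5800 49.0000 40.7600 29.7200] k=[51 61 58 56 59 53 41 34]
t=22: x=[51.6000 60.2200 58.0600 56.3000 58.4600 52.6400 41.3000 34.4200] k=[54 61 62 52 60 52 42 30]

6.833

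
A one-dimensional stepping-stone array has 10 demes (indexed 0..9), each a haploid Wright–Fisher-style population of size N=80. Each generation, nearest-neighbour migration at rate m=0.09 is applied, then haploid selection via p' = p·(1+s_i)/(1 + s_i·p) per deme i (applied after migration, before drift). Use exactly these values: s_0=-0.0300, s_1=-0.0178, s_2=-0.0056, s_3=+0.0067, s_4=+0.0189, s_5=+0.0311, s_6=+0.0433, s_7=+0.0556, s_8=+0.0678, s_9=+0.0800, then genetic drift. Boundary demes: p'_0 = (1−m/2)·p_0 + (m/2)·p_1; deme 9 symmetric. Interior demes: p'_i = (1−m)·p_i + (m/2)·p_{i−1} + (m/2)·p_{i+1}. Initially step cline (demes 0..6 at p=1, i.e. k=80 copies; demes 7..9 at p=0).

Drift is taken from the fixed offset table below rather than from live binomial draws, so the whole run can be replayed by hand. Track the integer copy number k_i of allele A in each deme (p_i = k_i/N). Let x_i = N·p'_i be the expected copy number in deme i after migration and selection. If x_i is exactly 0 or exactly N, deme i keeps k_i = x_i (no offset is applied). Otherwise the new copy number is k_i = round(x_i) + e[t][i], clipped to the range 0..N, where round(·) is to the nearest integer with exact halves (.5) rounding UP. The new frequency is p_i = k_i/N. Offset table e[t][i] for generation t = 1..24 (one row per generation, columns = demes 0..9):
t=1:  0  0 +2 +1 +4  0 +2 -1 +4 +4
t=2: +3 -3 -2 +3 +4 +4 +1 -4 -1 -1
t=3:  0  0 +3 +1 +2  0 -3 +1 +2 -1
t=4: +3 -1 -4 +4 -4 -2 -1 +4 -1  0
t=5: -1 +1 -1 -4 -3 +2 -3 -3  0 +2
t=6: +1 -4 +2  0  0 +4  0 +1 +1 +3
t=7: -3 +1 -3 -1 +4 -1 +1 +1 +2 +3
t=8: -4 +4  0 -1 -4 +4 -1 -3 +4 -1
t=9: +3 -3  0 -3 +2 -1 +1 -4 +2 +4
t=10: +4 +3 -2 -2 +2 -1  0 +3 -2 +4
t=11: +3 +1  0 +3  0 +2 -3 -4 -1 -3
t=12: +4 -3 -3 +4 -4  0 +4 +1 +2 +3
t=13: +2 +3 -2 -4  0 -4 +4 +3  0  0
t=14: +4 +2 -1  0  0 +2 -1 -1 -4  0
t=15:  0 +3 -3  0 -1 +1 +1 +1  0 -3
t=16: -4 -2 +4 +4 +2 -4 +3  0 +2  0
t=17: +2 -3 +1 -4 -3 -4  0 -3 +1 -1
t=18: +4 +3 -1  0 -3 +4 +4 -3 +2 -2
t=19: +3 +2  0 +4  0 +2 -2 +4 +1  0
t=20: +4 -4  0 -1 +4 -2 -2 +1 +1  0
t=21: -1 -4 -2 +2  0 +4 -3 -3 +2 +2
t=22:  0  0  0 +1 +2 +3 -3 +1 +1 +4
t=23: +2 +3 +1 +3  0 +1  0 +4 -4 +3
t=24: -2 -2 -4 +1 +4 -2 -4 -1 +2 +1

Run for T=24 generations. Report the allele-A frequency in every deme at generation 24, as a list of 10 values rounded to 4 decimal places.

[0.9750, 0.9125, 0.8750, 1.0000, 1.0000, 0.9375, 0.7000, 0.6125, 0.4750, 0.5125]

t=0: k=[80 80 80 80 80 80 80 0 0 0]
t=1: x=[80.0000 80.0000 80.0000 80.0000 80.0000 80.0000 76.5430 3.7907 0.0000 0.0000] k=[80 80 80 80 80 80 79 3 0 0]
t=2: x=[80.0000 80.0000 80.0000 80.0000 80.0000 79.9564 75.7970 6.6056 0.1441 0.0000] k=[80 80 80 80 80 80 77 3 0 0]
t=3: x=[80.0000 80.0000 80.0000 80.0000 80.0000 79.8691 74.0430 6.5114 0.1441 0.0000] k=[80 80 80 80 80 80 71 8 2 0]
t=4: x=[80.0000 80.0000 80.0000 80.0000 80.0000 79.6072 68.9790 11.0711 2.3235 0.0972] k=[80 80 80 80 80 78 68 15 1 0]
t=5: x=[80.0000 80.0000 80.0000 80.0000 79.9117 77.7091 66.5461 17.4830 1.6902 0.0486] k=[80 80 80 80 77 80 64 14 2 2]
t=6: x=[80.0000 80.0000 80.0000 79.8659 77.3189 79.1705 63.0433 16.4044 2.7064 2.1557] k=[80 80 80 80 77 80 63 17 4 5]
t=7: x=[80.0000 80.0000 80.0000 79.8659 77.3189 79.1268 62.2865 19.2653 4.9246 5.3250] k=[80 80 80 79 80 78 63 20 7 8]
t=8: x=[80.0000 80.0000 79.9547 79.0960 79.8675 77.4905 62.3305 22.2075 8.0950 8.5236] k=[80 80 80 78 76 80 61 19 12 8]
t=9: x=[80.0000 80.0000 79.9095 78.0130 76.3360 78.9958 60.5948 21.4128 12.8258 8.7627] k=[80 80 80 75 78 78 62 17 15 13]
t=10: x=[80.0000 80.0000 79.7737 75.3891 77.9036 77.3593 61.3090 19.7282 15.8159 13.9545] k=[80 80 78 73 80 76 61 23 14 18]
t=11: x=[80.0000 79.9084 77.8533 73.5795 79.5141 75.6332 60.5948 25.2302 15.3837 18.9086] k=[80 80 78 77 80 78 58 21 14 16]
t=12: x=[80.0000 79.9084 78.0343 77.1981 79.7792 77.2719 57.9190 23.2318 15.1961 16.9137] k=[80 77 75 80 76 77 62 24 17 20]
t=13: x=[79.8608 76.9935 75.2902 79.5977 76.2918 76.3871 61.5730 26.3420 18.3616 21.0363] k=[80 80 73 76 76 72 66 29 18 21]
t=14: x=[80.0000 79.6793 73.4161 75.8911 75.8936 72.1300 65.1251 31.1934 19.5839 22.0736] k=[80 80 72 76 76 74 64 30 16 22]
t=15: x=[80.0000 79.6335 72.5019 75.8464 75.9821 73.8170 63.4825 31.9323 17.7910 22.9693] k=[80 80 70 76 75 75 64 33 18 20]
t=16: x=[80.0000 79.5419 70.6738 75.7122 75.1313 74.6597 63.6581 34.7798 19.7236 21.0830] k=[80 78 75 80 77 71 67 35 22 21]
t=17: x=[79.9072 77.9189 75.3354 79.6424 76.9209 71.3296 66.2300 36.9283 23.6171 22.2601] k=[80 75 76 76 74 67 66 34 25 21]
t=18: x=[79.7681 75.1894 75.9334 75.9358 73.8816 67.5944 65.1251 36.1038 26.3715 22.4000] k=[80 78 75 76 71 72 69 33 28 20]
t=19: x=[79.9072 77.9189 75.1545 75.7569 71.4146 72.0422 67.9551 35.4597 29.0678 21.5500] k=[80 80 75 80 71 74 66 39 30 22]
t=20: x=[80.0000 79.7709 75.4258 79.3742 71.6806 73.6854 65.6509 40.8920 31.2854 23.6206] k=[80 76 75 78 76 72 64 42 32 24]
t=21: x=[79.8144 76.0684 75.1545 77.7894 75.9821 72.0422 63.9215 43.6157 33.3585 25.6832] k=[79 72 73 80 76 76 61 41 35 28]
t=22: x=[78.6450 72.2350 73.2353 79.5083 76.2475 75.4580 61.3873 42.7089 36.2510 29.7382] k=[79 72 73 80 78 78 58 44 37 34]
t=23: x=[78.6450 72.2350 73.2353 79.5977 78.1246 77.1844 58.9344 45.3812 38.4880 35.6489] k=[80 75 74 80 78 78 59 49 34 39]
t=24: x=[79.7681 75.0980 74.2853 79.6424 78.1246 77.2281 60.0466 49.7988 36.1956 40.3138] k=[78 73 70 80 80 75 56 49 38 41]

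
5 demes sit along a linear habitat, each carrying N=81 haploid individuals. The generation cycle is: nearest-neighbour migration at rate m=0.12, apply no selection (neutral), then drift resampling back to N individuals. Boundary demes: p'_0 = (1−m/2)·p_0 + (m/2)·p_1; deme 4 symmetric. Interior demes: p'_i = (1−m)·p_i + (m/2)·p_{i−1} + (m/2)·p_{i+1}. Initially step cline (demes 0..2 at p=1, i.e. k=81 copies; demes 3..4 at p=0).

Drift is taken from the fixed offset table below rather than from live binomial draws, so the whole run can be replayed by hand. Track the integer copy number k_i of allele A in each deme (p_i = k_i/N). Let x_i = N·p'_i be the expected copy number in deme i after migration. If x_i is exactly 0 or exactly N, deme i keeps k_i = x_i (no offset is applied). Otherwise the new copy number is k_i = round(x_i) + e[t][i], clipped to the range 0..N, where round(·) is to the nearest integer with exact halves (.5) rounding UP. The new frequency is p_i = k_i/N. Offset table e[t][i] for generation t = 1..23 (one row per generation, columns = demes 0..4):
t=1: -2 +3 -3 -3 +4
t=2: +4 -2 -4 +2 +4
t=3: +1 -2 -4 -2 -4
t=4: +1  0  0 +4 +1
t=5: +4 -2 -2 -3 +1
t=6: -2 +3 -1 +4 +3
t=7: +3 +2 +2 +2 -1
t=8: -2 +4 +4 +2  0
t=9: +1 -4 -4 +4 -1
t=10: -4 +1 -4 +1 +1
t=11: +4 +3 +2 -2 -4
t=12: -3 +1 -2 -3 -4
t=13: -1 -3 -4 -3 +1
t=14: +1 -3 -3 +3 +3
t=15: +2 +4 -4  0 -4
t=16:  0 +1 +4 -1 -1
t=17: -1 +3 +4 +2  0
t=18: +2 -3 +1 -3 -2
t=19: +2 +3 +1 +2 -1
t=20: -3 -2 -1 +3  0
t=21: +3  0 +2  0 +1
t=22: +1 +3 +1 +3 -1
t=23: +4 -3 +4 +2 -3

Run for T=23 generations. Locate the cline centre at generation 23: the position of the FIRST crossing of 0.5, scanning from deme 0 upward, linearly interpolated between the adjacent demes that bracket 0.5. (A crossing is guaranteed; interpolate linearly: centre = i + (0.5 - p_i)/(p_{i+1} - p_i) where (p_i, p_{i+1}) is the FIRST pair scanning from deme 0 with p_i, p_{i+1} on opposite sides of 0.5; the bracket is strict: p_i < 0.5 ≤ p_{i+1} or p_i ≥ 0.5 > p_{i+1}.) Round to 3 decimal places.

2.738

t=0: k=[81 81 81 0 0]
t=1: x=[81.0000 81.0000 76.1400 4.8600 0.0000] k=[81 81 73 2 0]
t=2: x=[81.0000 80.5200 69.2200 6.1400 0.1200] k=[81 79 65 8 4]
t=3: x=[80.8800 78.2800 62.4200 11.1800 4.2400] k=[81 76 58 9 0]
t=4: x=[80.7000 75.2200 56.1400 11.4000 0.5400] k=[81 75 56 15 2]
t=5: x=[80.6400 74.2200 54.6800 16.6800 2.7800] k=[81 72 53 14 4]
t=6: x=[80.4600 71.4000 51.8000 15.7400 4.6000] k=[78 74 51 20 8]
t=7: x=[77.7600 72.8600 50.5200 21.1400 8.7200] k=[81 75 53 23 8]
t=8: x=[80.6400 74.0400 52.5200 23.9000 8.9000] k=[79 78 57 26 9]
t=9: x=[78.9400 76.8000 56.4000 26.8400 10.0200] k=[80 73 52 31 9]
t=10: x=[79.5800 72.1600 52.0000 30.9400 10.3200] k=[76 73 48 32 11]
t=11: x=[75.8200 71.6800 48.5400 31.7000 12.2600] k=[80 75 51 30 8]
t=12: x=[79.7000 73.8600 51.1800 29.9400 9.3200] k=[77 75 49 27 5]
t=13: x=[76.8800 73.5600 49.2400 27.0000 6.3200] k=[76 71 45 24 7]
t=14: x=[75.7000 69.7400 45.3000 24.2400 8.0200] k=[77 67 42 27 11]
t=15: x=[76.4000 66.1000 42.6000 26.9400 11.9600] k=[78 70 39 27 8]
t=16: x=[77.5200 68.6200 40.1400 26.5800 9.1400] k=[78 70 44 26 8]
t=17: x=[77.5200 68.9200 44.4800 26.0000 9.0800] k=[77 72 48 28 9]
t=18: x=[76.7000 70.8600 48.2400 28.0600 10.1400] k=[79 68 49 25 8]
t=19: x=[78.3400 67.5200 48.7000 25.4200 9.0200] k=[80 71 50 27 8]
t=20: x=[79.4600 70.2800 49.8800 27.2400 9.1400] k=[76 68 49 30 9]
t=21: x=[75.5200 67.3400 49.0000 29.8800 10.2600] k=[79 67 51 30 11]
t=22: x=[78.2800 66.7600 50.7000 30.1200 12.1400] k=[79 70 52 33 11]
t=23: x=[78.4600 69.4600 51.9400 32.8200 12.3200] k=[81 66 56 35 9]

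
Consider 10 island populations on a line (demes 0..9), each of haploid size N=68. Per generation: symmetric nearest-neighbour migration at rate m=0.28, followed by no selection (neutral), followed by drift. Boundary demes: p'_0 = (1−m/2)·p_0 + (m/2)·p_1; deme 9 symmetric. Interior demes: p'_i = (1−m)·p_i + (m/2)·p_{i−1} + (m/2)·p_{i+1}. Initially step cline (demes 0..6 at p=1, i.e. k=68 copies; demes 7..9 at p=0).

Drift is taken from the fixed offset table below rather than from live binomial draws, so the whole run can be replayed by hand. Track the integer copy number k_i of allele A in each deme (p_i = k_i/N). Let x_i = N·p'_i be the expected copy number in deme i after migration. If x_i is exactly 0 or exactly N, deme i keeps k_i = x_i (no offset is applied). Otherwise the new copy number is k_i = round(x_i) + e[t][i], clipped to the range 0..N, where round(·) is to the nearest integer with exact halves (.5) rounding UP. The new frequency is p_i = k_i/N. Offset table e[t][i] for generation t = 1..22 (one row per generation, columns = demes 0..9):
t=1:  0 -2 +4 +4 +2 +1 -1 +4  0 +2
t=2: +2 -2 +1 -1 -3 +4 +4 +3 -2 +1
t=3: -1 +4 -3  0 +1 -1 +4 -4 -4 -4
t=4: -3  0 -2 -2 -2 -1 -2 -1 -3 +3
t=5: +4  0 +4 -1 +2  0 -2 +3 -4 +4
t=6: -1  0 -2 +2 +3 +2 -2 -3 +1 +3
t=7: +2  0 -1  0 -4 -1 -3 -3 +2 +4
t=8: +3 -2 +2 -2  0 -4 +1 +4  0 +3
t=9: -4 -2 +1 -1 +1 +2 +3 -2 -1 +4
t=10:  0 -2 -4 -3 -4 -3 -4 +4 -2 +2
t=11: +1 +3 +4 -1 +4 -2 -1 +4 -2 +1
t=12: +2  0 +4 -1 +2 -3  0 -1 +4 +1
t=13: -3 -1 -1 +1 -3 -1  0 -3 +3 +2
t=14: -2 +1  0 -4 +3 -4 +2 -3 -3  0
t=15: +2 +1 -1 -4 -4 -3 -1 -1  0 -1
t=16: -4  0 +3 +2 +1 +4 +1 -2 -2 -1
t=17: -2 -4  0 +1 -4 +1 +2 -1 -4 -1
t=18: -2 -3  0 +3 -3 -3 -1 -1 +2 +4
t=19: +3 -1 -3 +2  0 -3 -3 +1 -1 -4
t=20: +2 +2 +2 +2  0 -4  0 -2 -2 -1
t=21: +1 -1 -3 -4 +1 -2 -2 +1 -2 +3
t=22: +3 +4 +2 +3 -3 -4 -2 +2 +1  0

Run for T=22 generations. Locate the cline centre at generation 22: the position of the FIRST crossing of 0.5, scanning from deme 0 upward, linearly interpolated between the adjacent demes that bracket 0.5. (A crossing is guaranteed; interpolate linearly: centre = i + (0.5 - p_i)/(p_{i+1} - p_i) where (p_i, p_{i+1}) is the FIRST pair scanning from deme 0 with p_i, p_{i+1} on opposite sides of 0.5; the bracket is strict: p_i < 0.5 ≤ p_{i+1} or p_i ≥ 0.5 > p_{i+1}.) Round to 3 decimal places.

4.857

t=0: k=[68 68 68 68 68 68 68 0 0 0]
t=1: x=[68.0000 68.0000 68.0000 68.0000 68.0000 68.0000 58.4800 9.5200 0.0000 0.0000] k=[68 68 68 68 68 68 57 14 0 0]
t=2: x=[68.0000 68.0000 68.0000 68.0000 68.0000 66.4600 52.5200 18.0600 1.9600 0.0000] k=[68 68 68 68 68 68 57 21 0 0]
t=3: x=[68.0000 68.0000 68.0000 68.0000 68.0000 66.4600 53.5000 23.1000 2.9400 0.0000] k=[68 68 68 68 68 65 58 19 0 0]
t=4: x=[68.0000 68.0000 68.0000 68.0000 67.5800 64.4400 53.5200 21.8000 2.6600 0.0000] k=[68 68 68 68 66 63 52 21 0 0]
t=5: x=[68.0000 68.0000 68.0000 67.7200 65.8600 61.8800 49.2000 22.4000 2.9400 0.0000] k=[68 68 68 67 68 62 47 25 0 0]
t=6: x=[68.0000 68.0000 67.8600 67.2800 67.0200 60.7400 46.0200 24.5800 3.5000 0.0000] k=[68 68 66 68 68 63 44 22 5 0]
t=7: x=[68.0000 67.7200 66.5600 67.7200 67.3000 61.0400 43.5800 22.7000 6.6800 0.7000] k=[68 68 66 68 63 60 41 20 9 5]
t=8: x=[68.0000 67.7200 66.5600 67.0200 63.2800 57.7600 40.7200 21.4000 9.9800 5.5600] k=[68 66 68 65 63 54 42 25 10 9]
t=9: x=[67.7200 66.5600 67.3000 65.1400 62.0200 53.5800 41.3000 25.2800 11.9600 9.1400] k=[64 65 68 64 63 56 44 23 11 13]
t=10: x=[64.1400 65.2800 67.0200 64.4200 62.1600 55.3000 42.7400 24.2600 12.9600 12.7200] k=[64 63 63 61 58 52 39 28 11 15]
t=11: x=[63.8600 63.1400 62.7200 60.8600 57.5800 51.0200 39.2800 27.1600 13.9400 14.4400] k=[65 66 67 60 62 49 38 31 12 15]
t=12: x=[65.1400 66.0000 65.8800 61.2600 59.9000 49.2800 38.5600 29.3200 15.0800 14.5800] k=[67 66 68 60 62 46 39 28 19 16]
t=13: x=[66.8600 66.4200 66.6000 61.4000 59.4800 47.2600 38.4400 28.2800 19.8400 16.4200] k=[64 65 66 62 56 46 38 25 23 18]
t=14: x=[64.1400 65.0000 65.3000 61.7200 55.4400 46.2800 37.3000 26.5400 22.5800 18.7000] k=[62 66 65 58 58 42 39 24 20 19]
t=15: x=[62.5600 65.3000 64.1600 58.9800 55.7600 43.8200 37.3200 25.5400 20.4200 19.1400] k=[65 66 63 55 52 41 36 25 20 18]
t=16: x=[65.1400 65.4400 62.3000 55.7000 50.8800 41.8400 35.1600 25.8400 20.4200 18.2800] k=[61 65 65 58 52 46 36 24 18 17]
t=17: x=[61.5600 64.4400 64.0200 58.1400 52.0000 45.4400 35.7200 24.8400 18.7000 17.1400] k=[60 60 64 59 48 46 38 24 15 16]
t=18: x=[60.0000 60.5600 62.7400 58.1600 49.2600 45.1600 37.1600 24.7000 16.4000 15.8600] k=[58 58 63 61 46 42 36 24 18 20]
t=19: x=[58.0000 58.7000 62.0200 59.1800 47.5400 41.7200 35.1600 24.8400 19.1200 19.7200] k=[61 58 59 61 48 39 32 26 18 16]
t=20: x=[60.5800 58.5600 59.1400 58.9000 48.5600 39.2800 32.1400 25.7200 18.8400 16.2800] k=[63 61 61 61 49 35 32 24 17 15]
t=21: x=[62.7200 61.2800 61.0000 59.3200 48.7200 36.5400 31.3000 24.1400 17.7000 15.2800] k=[64 60 58 55 50 35 29 25 16 18]
t=22: x=[63.4400 60.2800 57.8600 54.7200 48.6000 36.2600 29.2800 24.3000 17.5400 17.7200] k=[66 64 60 58 46 32 27 26 19 18]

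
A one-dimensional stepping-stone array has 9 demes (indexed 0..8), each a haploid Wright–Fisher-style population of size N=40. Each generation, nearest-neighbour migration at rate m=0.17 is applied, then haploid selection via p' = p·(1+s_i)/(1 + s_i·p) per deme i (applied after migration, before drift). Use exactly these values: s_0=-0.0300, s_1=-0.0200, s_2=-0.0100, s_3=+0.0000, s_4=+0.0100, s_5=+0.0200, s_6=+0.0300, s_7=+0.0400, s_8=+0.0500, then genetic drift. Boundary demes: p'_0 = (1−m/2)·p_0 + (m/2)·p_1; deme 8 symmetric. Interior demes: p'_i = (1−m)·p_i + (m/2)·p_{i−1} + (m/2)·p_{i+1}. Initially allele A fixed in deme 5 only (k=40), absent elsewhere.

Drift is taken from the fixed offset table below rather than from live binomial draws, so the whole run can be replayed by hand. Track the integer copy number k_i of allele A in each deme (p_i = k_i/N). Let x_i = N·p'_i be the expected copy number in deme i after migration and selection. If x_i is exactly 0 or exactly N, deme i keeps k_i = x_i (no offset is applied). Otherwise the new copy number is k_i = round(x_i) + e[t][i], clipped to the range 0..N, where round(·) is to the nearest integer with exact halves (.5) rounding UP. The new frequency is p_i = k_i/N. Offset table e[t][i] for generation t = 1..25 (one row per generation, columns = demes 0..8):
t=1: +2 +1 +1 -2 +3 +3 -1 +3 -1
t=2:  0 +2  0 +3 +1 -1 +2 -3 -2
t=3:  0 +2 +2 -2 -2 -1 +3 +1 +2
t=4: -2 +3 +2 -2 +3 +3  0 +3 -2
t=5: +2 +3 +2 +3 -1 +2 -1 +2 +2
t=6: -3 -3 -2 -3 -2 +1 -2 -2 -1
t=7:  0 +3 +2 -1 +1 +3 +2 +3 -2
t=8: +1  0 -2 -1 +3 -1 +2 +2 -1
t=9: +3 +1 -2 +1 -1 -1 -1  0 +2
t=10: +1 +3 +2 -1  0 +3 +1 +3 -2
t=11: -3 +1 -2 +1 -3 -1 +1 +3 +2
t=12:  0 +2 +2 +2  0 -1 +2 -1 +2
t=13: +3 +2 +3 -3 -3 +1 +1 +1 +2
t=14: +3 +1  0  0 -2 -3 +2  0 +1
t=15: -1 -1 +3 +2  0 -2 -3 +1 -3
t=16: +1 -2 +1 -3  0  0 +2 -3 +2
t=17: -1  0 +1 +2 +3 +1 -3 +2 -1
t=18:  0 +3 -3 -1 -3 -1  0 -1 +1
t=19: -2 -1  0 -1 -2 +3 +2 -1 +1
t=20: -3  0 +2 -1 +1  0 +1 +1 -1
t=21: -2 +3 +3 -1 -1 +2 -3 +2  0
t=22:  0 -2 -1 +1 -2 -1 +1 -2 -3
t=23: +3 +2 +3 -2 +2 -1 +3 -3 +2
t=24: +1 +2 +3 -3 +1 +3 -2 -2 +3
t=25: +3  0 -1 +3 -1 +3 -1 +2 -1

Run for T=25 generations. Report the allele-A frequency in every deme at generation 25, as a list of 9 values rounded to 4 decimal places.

[0.2250, 0.3000, 0.3250, 0.2250, 0.2750, 0.5500, 0.4750, 0.4500, 0.5500]

t=0: k=[0 0 0 0 0 40 0 0 0]
t=1: x=[0.0000 0.0000 0.0000 0.0000 3.4311 33.3110 3.4931 0.0000 0.0000] k=[0 0 0 0 6 36 2 0 0]
t=2: x=[0.0000 0.0000 0.0000 0.5100 8.1041 30.7021 4.8445 0.1768 0.0000] k=[0 0 0 4 9 30 7 0 0]
t=3: x=[0.0000 0.0000 0.3366 4.0850 10.4366 26.4381 8.5571 0.6184 0.0000] k=[0 0 2 2 8 25 12 2 0]
t=4: x=[0.0000 0.1666 1.8125 2.5100 9.0042 22.6448 12.5077 2.7798 0.1785] k=[0 3 4 1 12 26 13 6 0]
t=5: x=[0.2474 2.7773 3.6267 2.1900 12.3397 23.8959 13.7757 6.2901 0.5352] k=[2 6 6 5 11 26 13 8 3]
t=6: x=[2.2738 5.5625 5.8645 5.5950 11.8478 23.8112 13.9473 8.2540 3.5809] k=[0 3 4 3 10 25 12 6 3]
t=7: x=[0.2474 2.7773 3.7953 3.6800 10.7581 22.8144 12.8515 6.4648 3.4039] k=[0 6 6 3 12 26 15 9 1]
t=8: x=[0.4949 5.3950 5.6957 4.0200 12.5104 24.0652 15.7061 9.1028 1.7603] k=[1 5 4 3 16 23 18 11 1]
t=9: x=[1.3011 4.4938 3.9640 4.1900 15.5845 22.1759 18.1226 11.0560 1.9380] k=[4 5 2 5 15 21 17 11 4]
t=10: x=[3.9746 4.5775 2.4865 5.5950 14.7525 20.3480 17.1188 11.2290 4.7972] k=[5 8 4 5 15 23 18 14 3]
t=11: x=[5.1175 7.2839 4.3856 5.7650 14.9230 22.0911 18.3783 13.7568 4.1115] k=[2 8 2 7 12 21 19 17 6]
t=12: x=[2.4393 6.8644 2.9078 7.0000 12.4251 20.2630 19.2950 16.6147 7.2192] k=[2 9 5 9 12 19 21 16 9]
t=13: x=[2.5221 7.9357 5.6312 8.9150 12.4251 18.7722 20.7004 16.2066 9.9553] k=[6 10 9 6 9 20 22 17 12]
t=14: x=[6.1792 9.4286 8.7610 6.5100 9.7532 19.4328 21.6988 17.3845 12.8467] k=[9 10 9 7 8 16 24 17 14]
t=15: x=[8.8729 9.6810 8.8456 7.2550 8.6623 16.1905 23.0145 17.7262 14.7057] k=[8 9 12 9 9 14 20 19 12]
t=16: x=[7.8903 9.0280 11.4079 9.2550 9.4969 14.2662 19.7004 18.8805 13.0198] k=[9 7 12 6 9 14 22 16 15]
t=17: x=[8.6222 7.4715 10.9847 6.7650 9.2405 14.4372 21.1049 16.8060 15.5461] k=[8 7 12 9 12 15 18 19 15]
t=18: x=[7.7234 7.3875 11.2386 9.5100 12.0837 15.1861 18.1226 18.9657 15.8040] k=[8 10 8 9 9 14 18 18 17]
t=19: x=[7.9738 9.5127 8.1894 8.9150 9.4969 14.0952 17.9520 18.3037 17.5641] k=[6 9 8 8 7 17 20 17 19]
t=20: x=[6.0959 8.5237 8.0204 7.9150 7.9985 16.5970 19.7855 17.8116 19.3168] k=[3 9 10 7 9 17 21 19 18]
t=21: x=[3.4137 8.4397 9.5866 7.4250 9.5823 16.8528 20.7853 19.4767 18.5695] k=[1 11 13 6 9 19 18 21 19]
t=22: x=[1.7970 10.1661 12.1498 6.8500 9.6678 18.2614 18.6339 20.9666 19.6575] k=[2 8 11 8 8 17 20 19 17]
t=23: x=[2.4393 7.6196 10.4124 8.2550 8.8333 16.6823 19.9556 19.3064 17.6497] k=[5 10 13 6 11 16 23 16 20]
t=24: x=[5.2837 9.6810 12.0651 7.0200 11.0795 16.3611 22.1028 17.3191 20.1479] k=[6 12 15 4 12 19 20 15 23]
t=25: x=[6.3457 11.5781 13.7193 5.6150 11.9984 18.6870 19.7855 16.4837 22.7999] k=[9 12 13 9 11 22 19 18 22]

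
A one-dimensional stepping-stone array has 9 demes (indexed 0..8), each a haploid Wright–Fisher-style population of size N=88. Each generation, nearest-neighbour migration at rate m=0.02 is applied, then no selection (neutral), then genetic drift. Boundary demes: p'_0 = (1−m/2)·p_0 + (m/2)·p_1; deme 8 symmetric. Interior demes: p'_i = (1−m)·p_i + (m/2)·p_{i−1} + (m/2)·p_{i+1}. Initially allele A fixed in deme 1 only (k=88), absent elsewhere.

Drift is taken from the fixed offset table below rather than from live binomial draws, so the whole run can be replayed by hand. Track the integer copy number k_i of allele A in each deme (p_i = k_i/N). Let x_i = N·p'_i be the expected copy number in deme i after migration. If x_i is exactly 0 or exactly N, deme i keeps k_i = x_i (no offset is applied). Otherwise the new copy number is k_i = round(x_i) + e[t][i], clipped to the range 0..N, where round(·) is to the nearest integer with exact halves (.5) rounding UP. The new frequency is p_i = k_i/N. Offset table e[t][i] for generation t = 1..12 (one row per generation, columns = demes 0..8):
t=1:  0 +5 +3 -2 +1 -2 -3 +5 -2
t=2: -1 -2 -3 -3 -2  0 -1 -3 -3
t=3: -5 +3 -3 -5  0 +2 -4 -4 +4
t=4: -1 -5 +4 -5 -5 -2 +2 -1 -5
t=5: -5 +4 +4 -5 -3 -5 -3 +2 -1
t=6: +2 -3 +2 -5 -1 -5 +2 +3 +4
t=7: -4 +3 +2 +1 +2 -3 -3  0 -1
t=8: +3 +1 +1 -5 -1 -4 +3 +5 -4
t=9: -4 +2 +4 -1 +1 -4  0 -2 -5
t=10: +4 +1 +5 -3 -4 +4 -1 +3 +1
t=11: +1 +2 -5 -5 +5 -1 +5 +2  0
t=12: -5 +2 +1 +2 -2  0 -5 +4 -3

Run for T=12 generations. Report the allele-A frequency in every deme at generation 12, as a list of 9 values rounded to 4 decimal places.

t=0: k=[0 88 0 0 0 0 0 0 0]
t=1: x=[0.8800 86.2400 0.8800 0.0000 0.0000 0.0000 0.0000 0.0000 0.0000] k=[1 88 4 0 0 0 0 0 0]
t=2: x=[1.8700 86.2900 4.8000 0.0400 0.0000 0.0000 0.0000 0.0000 0.0000] k=[1 84 2 0 0 0 0 0 0]
t=3: x=[1.8300 82.3500 2.8000 0.0200 0.0000 0.0000 0.0000 0.0000 0.0000] k=[0 85 0 0 0 0 0 0 0]
t=4: x=[0.8500 83.3000 0.8500 0.0000 0.0000 0.0000 0.0000 0.0000 0.0000] k=[0 78 5 0 0 0 0 0 0]
t=5: x=[0.7800 76.4900 5.6800 0.0500 0.0000 0.0000 0.0000 0.0000 0.0000] k=[0 80 10 0 0 0 0 0 0]
t=6: x=[0.8000 78.5000 10.6000 0.1000 0.0000 0.0000 0.0000 0.0000 0.0000] k=[3 76 13 0 0 0 0 0 0]
t=7: x=[3.7300 74.6400 13.5000 0.1300 0.0000 0.0000 0.0000 0.0000 0.0000] k=[0 78 16 1 0 0 0 0 0]
t=8: x=[0.7800 76.6000 16.4700 1.1400 0.0100 0.0000 0.0000 0.0000 0.0000] k=[4 78 17 0 0 0 0 0 0]
t=9: x=[4.7400 76.6500 17.4400 0.1700 0.0000 0.0000 0.0000 0.0000 0.0000] k=[1 79 21 0 0 0 0 0 0]
t=10: x=[1.7800 77.6400 21.3700 0.2100 0.0000 0.0000 0.0000 0.0000 0.0000] k=[6 79 26 0 0 0 0 0 0]
t=11: x=[6.7300 77.7400 26.2700 0.2600 0.0000 0.0000 0.0000 0.0000 0.0000] k=[8 80 21 0 0 0 0 0 0]
t=12: x=[8.7200 78.6900 21.3800 0.2100 0.0000 0.0000 0.0000 0.0000 0.0000] k=[4 81 22 2 0 0 0 0 0]

[0.0455, 0.9205, 0.2500, 0.0227, 0.0000, 0.0000, 0.0000, 0.0000, 0.0000]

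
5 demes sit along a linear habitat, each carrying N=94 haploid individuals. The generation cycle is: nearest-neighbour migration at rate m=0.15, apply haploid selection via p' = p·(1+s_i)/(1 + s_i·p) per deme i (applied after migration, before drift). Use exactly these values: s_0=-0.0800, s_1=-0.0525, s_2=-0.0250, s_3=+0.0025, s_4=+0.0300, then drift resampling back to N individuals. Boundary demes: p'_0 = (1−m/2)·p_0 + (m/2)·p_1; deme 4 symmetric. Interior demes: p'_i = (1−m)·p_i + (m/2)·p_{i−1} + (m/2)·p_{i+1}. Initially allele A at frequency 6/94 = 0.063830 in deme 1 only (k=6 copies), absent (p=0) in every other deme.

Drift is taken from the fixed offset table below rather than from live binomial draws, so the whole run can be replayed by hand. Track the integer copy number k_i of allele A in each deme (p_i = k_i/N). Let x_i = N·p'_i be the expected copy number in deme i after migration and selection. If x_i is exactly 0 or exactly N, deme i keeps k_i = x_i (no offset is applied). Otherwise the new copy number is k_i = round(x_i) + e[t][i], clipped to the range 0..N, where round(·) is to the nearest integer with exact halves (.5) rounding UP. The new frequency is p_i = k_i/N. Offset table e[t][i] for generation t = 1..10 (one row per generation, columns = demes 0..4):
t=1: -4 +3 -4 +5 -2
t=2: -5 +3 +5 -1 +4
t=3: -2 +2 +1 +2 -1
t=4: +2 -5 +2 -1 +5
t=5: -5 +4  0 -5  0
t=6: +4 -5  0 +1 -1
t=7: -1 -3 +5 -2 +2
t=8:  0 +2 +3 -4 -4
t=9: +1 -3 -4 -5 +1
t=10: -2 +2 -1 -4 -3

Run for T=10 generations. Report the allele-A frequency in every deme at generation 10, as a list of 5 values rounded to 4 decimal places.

t=0: k=[0 6 0 0 0]
t=1: x=[0.4142 4.8461 0.4388 0.0000 0.0000] k=[0 8 0 0 0]
t=2: x=[0.5523 6.4676 0.5851 0.0000 0.0000] k=[0 9 6 0 0]
t=3: x=[0.6214 7.7096 5.6393 0.4511 0.0000] k=[0 10 7 2 0]
t=4: x=[0.6904 8.5945 6.6909 2.2304 0.1545] k=[3 4 9 1 5]
t=5: x=[2.8364 4.0841 7.8411 1.9047 4.8337] k=[0 8 8 0 5]
t=6: x=[0.5523 7.0406 7.2292 0.9774 4.7567] k=[5 2 7 2 4]
t=7: x=[4.4109 2.4671 6.1039 2.5311 3.9606] k=[3 0 11 1 6]
t=8: x=[2.5590 0.9955 9.2125 2.1302 5.7834] k=[3 3 12 0 2]
t=9: x=[2.7671 3.4892 10.1926 1.0526 1.9044] k=[4 0 6 0 3]
t=10: x=[3.4148 0.7109 4.9793 0.6767 2.8557] k=[1 3 4 0 0]

[0.0106, 0.0319, 0.0426, 0.0000, 0.0000]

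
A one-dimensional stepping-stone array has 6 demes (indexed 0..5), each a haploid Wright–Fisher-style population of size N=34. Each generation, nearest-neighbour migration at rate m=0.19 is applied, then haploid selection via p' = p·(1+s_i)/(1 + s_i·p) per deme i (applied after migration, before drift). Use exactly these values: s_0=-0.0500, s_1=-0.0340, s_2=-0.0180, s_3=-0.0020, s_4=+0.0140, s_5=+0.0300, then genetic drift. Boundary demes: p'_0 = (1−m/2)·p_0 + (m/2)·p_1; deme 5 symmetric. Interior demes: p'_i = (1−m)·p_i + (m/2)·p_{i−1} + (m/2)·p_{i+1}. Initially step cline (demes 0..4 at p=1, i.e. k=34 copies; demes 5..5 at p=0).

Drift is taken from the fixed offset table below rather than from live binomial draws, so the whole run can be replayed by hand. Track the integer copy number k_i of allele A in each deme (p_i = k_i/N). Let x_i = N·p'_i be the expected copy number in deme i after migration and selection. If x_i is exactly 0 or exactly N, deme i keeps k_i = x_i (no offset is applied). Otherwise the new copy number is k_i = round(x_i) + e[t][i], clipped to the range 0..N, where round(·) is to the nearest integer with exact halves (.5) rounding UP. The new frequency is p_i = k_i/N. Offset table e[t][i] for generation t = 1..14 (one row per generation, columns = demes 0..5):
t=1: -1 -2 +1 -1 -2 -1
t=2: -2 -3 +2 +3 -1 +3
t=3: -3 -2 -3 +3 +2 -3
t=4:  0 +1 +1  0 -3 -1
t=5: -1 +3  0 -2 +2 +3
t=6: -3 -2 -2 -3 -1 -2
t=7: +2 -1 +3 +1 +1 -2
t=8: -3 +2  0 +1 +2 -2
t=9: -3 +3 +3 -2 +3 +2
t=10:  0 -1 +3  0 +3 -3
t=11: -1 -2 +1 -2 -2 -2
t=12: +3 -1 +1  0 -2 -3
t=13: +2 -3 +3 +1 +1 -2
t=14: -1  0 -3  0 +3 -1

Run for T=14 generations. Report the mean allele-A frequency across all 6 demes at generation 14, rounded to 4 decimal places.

0.7255

t=0: k=[34 34 34 34 34 0]
t=1: x=[34.0000 34.0000 34.0000 34.0000 30.8104 3.3174] k=[34 34 34 34 29 2]
t=2: x=[34.0000 34.0000 34.0000 33.5241 26.9877 4.6831] k=[34 34 34 34 26 8]
t=3: x=[34.0000 34.0000 34.0000 33.2385 25.1414 9.9163] k=[34 34 34 34 27 7]
t=4: x=[34.0000 34.0000 34.0000 33.3337 25.8514 9.0956] k=[34 34 34 33 23 8]
t=5: x=[34.0000 34.0000 33.9033 32.1415 22.6305 9.6277] k=[34 34 34 30 25 13]
t=6: x=[34.0000 34.0000 33.6131 29.8978 24.4309 14.3847] k=[34 34 32 27 23 12]
t=7: x=[34.0000 33.8034 31.6760 27.0840 22.4413 13.2835] k=[34 33 34 28 23 11]
t=8: x=[33.9000 33.1622 33.3231 28.0852 22.4413 12.3717] k=[31 34 33 29 24 10]
t=9: x=[31.1541 33.6068 32.6924 28.8963 23.2475 11.5544] k=[28 34 34 27 26 14]
t=10: x=[28.3319 33.4103 33.3231 27.5596 25.0470 15.3886] k=[28 32 34 28 28 12]
t=11: x=[28.1352 31.7380 33.2264 28.5609 26.5611 13.7614] k=[27 30 34 27 25 12]
t=12: x=[27.0043 29.9738 32.9364 27.4644 24.0531 13.4747] k=[30 29 34 27 22 10]
t=13: x=[29.7166 29.4350 32.8398 27.1791 21.4453 11.3625] k=[32 26 34 28 22 9]
t=14: x=[31.3055 27.1426 32.6466 27.9901 21.4453 10.4477] k=[30 27 30 28 24 9]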